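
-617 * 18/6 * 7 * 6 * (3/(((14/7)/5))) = -583065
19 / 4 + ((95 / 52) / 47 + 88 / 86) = 152702 / 26273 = 5.81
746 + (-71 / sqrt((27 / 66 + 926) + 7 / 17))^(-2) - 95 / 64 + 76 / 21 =948078005863 / 1266944448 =748.32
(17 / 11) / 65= 17 / 715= 0.02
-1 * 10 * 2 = -20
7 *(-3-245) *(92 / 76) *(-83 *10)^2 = -27506399200 / 19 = -1447705221.05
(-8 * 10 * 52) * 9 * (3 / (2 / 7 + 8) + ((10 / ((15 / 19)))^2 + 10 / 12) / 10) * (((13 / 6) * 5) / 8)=-72735065 / 87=-836035.23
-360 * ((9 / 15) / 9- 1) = 336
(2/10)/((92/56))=0.12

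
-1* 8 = -8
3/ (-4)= -3/ 4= -0.75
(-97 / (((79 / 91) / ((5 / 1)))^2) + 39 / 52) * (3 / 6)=-1608.46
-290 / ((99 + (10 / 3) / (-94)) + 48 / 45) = -2.90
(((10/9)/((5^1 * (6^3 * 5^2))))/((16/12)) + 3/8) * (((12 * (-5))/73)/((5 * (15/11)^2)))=-0.03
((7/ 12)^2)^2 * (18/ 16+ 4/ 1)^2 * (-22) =-44396891/ 663552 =-66.91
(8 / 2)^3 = 64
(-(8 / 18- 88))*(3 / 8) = 197 / 6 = 32.83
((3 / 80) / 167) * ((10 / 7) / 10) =3 / 93520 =0.00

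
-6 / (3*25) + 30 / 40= 67 / 100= 0.67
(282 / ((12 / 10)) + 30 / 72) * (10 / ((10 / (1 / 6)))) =2825 / 72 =39.24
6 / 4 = 3 / 2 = 1.50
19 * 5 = 95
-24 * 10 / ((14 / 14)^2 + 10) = -240 / 11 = -21.82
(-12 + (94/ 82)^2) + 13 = 3890/ 1681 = 2.31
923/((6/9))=1384.50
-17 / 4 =-4.25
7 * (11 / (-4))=-77 / 4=-19.25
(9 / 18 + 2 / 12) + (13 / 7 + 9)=242 / 21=11.52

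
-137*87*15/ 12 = -59595/ 4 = -14898.75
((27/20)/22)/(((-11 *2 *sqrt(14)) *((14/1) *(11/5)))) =-27 *sqrt(14)/4174016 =-0.00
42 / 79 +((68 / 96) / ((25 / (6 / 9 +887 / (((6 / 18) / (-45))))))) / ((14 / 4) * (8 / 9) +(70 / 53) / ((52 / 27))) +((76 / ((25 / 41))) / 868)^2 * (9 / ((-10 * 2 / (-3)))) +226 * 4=255683571489 / 23250193750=11.00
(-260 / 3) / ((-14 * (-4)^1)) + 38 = 1531 / 42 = 36.45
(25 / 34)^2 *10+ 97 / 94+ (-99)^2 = 133214437 / 13583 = 9807.44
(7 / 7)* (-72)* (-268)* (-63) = -1215648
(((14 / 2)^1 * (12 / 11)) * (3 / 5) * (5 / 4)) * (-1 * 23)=-1449 / 11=-131.73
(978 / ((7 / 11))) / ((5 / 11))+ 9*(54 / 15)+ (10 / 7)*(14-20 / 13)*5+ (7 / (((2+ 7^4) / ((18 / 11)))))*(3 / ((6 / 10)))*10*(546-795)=1533734144 / 445445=3443.15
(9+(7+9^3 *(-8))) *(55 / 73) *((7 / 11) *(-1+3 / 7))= 116320 / 73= 1593.42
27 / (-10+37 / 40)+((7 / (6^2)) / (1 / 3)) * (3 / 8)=-2.76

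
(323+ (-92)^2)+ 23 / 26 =228485 / 26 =8787.88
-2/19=-0.11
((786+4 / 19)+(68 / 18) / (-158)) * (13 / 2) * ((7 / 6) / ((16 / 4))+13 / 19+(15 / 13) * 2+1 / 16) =421329624245 / 24640416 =17099.13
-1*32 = -32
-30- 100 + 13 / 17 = -2197 / 17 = -129.24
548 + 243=791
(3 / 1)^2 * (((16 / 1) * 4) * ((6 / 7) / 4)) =864 / 7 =123.43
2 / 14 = 1 / 7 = 0.14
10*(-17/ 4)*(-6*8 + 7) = 3485/ 2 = 1742.50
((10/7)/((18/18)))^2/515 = 20/5047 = 0.00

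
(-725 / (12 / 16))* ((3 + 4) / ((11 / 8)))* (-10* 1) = 1624000 / 33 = 49212.12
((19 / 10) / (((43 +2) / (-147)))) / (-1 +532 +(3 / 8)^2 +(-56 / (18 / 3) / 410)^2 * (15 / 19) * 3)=-951526688 / 81427870185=-0.01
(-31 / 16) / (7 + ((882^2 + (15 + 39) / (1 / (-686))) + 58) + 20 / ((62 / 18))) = -961 / 367511600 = -0.00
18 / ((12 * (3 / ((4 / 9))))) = 2 / 9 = 0.22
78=78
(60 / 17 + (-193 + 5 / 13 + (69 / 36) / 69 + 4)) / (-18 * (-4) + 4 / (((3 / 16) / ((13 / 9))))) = -4416969 / 2453984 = -1.80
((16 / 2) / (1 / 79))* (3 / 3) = 632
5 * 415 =2075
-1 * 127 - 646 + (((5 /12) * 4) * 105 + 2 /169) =-101060 /169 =-597.99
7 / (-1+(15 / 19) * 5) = 19 / 8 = 2.38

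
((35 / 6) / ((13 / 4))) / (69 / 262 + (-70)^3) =-18340 / 3504771309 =-0.00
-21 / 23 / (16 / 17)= -357 / 368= -0.97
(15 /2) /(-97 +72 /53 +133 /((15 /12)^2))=-6625 /9294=-0.71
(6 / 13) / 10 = 3 / 65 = 0.05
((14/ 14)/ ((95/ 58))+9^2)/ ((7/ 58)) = 449674/ 665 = 676.20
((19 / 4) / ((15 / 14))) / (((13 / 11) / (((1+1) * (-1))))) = -1463 / 195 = -7.50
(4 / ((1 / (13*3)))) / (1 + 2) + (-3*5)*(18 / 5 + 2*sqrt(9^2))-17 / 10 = -2737 / 10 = -273.70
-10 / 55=-2 / 11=-0.18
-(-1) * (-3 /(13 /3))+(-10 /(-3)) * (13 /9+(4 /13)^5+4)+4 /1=21.47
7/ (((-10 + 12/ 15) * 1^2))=-35/ 46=-0.76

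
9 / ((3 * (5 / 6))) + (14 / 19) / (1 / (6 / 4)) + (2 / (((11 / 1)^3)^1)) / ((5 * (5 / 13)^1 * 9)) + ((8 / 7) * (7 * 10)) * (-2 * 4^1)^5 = -14916032362441 / 5690025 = -2621435.29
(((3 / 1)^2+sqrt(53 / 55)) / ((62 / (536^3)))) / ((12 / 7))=14461781.75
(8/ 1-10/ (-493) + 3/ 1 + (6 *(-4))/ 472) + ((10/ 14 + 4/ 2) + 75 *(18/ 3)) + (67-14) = 105201456/ 203609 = 516.68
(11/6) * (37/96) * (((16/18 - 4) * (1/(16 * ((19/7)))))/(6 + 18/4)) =-2849/590976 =-0.00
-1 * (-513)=513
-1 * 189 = -189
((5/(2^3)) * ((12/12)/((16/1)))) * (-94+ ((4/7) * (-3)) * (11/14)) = -365/98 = -3.72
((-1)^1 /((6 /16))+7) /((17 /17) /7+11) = 7 /18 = 0.39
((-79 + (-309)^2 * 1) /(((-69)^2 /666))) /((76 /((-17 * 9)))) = -270035361 /10051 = -26866.52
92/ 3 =30.67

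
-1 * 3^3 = -27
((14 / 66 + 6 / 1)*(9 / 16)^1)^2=378225 / 30976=12.21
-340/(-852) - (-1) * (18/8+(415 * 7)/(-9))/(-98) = 919229/250488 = 3.67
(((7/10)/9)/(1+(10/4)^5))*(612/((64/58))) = 986/2255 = 0.44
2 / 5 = 0.40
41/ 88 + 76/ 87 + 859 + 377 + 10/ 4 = 9492211/ 7656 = 1239.84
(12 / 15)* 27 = 108 / 5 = 21.60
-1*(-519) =519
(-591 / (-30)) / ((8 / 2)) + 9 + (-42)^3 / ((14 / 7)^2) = -740323 / 40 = -18508.08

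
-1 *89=-89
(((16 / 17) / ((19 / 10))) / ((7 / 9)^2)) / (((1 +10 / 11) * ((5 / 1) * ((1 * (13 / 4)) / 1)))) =38016 / 1440257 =0.03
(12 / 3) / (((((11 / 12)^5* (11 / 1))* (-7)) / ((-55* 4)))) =17.66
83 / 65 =1.28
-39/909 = -13/303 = -0.04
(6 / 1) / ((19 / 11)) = 66 / 19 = 3.47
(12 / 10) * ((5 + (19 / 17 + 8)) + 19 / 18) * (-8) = -37144 / 255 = -145.66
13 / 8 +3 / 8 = 2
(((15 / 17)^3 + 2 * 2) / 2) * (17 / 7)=23027 / 4046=5.69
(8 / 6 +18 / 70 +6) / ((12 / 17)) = 13549 / 1260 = 10.75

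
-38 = -38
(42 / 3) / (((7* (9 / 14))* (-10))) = -14 / 45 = -0.31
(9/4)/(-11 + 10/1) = -9/4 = -2.25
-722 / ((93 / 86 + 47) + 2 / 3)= -186276 / 12577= -14.81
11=11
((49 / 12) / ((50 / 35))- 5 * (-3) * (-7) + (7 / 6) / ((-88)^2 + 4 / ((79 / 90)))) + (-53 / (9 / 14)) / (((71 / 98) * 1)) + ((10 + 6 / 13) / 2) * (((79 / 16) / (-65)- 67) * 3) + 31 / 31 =-119698979819747 / 94435969680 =-1267.51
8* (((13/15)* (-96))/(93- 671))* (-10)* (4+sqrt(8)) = -13312/289- 6656* sqrt(2)/289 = -78.63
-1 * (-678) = 678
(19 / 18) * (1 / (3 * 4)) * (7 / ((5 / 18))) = 133 / 60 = 2.22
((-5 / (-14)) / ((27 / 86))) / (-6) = -215 / 1134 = -0.19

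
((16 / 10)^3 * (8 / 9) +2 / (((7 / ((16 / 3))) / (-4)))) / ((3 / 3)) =-2.45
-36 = -36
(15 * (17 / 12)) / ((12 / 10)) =425 / 24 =17.71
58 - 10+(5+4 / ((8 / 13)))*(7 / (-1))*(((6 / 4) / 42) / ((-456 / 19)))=48.12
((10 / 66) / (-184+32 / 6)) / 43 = -5 / 253528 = -0.00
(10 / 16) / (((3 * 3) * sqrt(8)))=5 * sqrt(2) / 288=0.02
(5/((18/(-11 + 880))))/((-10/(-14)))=6083/18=337.94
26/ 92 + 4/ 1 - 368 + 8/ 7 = -362.57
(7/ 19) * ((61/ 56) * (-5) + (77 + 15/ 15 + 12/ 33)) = 44917/ 1672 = 26.86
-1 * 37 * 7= -259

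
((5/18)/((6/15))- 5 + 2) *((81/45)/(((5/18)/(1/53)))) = -747/2650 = -0.28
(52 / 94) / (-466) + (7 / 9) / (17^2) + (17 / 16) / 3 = 162092293 / 455736816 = 0.36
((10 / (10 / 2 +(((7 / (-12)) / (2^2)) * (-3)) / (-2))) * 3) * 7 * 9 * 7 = 47040 / 17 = 2767.06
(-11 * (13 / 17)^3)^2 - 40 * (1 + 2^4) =-15829503031 / 24137569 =-655.80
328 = 328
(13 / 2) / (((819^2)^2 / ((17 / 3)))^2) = 289 / 280285329541766508294426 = 0.00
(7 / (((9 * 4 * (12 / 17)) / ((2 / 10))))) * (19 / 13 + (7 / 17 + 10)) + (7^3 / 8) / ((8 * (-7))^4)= 263325403 / 402554880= 0.65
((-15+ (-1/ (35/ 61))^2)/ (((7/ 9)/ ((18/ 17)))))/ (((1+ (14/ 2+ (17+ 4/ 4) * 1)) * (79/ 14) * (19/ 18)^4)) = -14659268544/ 163953592075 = -0.09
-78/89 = -0.88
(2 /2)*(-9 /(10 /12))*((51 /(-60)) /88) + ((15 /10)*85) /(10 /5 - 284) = -71927 /206800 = -0.35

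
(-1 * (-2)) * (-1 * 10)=-20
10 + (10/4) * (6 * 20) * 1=310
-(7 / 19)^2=-0.14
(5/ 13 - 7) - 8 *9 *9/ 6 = -1490/ 13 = -114.62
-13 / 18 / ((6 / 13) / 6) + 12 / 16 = -8.64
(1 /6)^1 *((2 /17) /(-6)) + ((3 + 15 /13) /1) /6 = 2741 /3978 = 0.69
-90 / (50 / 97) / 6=-291 / 10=-29.10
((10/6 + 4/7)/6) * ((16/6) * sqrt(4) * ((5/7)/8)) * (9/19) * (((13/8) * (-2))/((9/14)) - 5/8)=-96115/201096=-0.48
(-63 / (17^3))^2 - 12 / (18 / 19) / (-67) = 918025391 / 4851651369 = 0.19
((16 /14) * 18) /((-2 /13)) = -936 /7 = -133.71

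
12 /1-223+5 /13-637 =-847.62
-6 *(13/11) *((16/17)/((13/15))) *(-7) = 10080/187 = 53.90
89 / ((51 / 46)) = 80.27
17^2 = 289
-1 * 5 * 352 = -1760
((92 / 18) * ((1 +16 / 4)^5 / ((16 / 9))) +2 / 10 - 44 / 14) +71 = 2534681 / 280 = 9052.43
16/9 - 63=-551/9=-61.22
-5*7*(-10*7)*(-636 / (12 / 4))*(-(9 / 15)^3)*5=560952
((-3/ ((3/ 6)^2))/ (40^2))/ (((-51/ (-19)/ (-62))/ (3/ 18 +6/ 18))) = 589/ 6800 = 0.09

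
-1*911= -911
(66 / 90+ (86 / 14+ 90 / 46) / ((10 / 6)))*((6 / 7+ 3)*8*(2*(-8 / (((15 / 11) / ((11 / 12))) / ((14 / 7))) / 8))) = -13074776 / 28175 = -464.06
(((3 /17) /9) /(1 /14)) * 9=42 /17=2.47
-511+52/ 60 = -510.13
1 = 1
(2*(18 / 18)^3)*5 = 10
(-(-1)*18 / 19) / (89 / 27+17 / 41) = 9963 / 39026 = 0.26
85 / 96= 0.89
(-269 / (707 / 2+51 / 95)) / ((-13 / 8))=408880 / 874471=0.47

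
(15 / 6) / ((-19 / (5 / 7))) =-25 / 266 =-0.09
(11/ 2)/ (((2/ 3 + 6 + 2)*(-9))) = -0.07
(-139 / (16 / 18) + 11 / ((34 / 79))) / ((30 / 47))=-836177 / 4080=-204.95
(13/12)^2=169/144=1.17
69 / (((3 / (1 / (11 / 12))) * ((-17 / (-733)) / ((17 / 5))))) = 202308 / 55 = 3678.33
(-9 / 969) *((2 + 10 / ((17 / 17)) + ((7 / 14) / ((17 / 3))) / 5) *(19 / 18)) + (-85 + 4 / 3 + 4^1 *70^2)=338411177 / 17340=19516.22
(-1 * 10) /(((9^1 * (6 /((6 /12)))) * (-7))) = 5 /378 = 0.01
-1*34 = -34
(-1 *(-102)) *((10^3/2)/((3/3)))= 51000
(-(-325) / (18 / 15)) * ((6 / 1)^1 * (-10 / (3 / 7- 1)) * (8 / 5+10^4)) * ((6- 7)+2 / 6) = -568841000 / 3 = -189613666.67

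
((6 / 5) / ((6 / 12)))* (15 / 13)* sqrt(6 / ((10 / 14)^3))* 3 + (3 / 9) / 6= 1 / 18 + 756* sqrt(210) / 325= 33.76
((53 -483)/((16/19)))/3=-4085/24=-170.21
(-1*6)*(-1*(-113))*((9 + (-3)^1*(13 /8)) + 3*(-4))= 21357 /4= 5339.25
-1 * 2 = -2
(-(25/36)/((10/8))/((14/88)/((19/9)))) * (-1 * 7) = 4180/81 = 51.60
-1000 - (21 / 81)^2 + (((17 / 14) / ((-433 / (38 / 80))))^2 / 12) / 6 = -342924530172106151 / 342901481932800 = -1000.07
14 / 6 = 2.33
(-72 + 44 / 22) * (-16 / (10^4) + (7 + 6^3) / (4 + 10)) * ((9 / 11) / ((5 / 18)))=-3283.85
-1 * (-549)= 549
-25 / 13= -1.92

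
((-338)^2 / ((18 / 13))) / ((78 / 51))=485537 / 9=53948.56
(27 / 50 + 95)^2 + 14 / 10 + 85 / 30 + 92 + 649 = 74048437 / 7500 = 9873.12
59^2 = 3481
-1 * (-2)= 2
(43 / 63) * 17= 731 / 63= 11.60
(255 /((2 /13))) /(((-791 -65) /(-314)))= 520455 /856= 608.01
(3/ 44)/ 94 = 3/ 4136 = 0.00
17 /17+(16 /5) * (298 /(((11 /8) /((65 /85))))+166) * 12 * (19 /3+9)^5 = 272569754759837 /25245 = 10796979788.47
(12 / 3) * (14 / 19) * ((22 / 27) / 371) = 176 / 27189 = 0.01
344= 344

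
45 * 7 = 315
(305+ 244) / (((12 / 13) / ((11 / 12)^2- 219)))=-24912095 / 192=-129750.49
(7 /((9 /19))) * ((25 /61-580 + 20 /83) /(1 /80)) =-31209726800 /45567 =-684919.50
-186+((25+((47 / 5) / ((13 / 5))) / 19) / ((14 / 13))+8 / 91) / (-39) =-12582761 / 67431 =-186.60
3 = 3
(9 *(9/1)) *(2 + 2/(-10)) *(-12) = -8748/5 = -1749.60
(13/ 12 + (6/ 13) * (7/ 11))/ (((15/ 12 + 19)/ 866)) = 2046358/ 34749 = 58.89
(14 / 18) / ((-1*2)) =-7 / 18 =-0.39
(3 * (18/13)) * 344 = 18576/13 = 1428.92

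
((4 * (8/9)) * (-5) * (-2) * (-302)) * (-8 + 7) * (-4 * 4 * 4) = -687217.78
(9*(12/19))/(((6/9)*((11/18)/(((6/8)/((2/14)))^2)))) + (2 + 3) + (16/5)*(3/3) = 1641721/4180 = 392.76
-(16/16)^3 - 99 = -100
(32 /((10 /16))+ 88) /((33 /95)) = 4408 /11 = 400.73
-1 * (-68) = 68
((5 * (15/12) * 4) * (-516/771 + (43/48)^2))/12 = 1972625/7105536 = 0.28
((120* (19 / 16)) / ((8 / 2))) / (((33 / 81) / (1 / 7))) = 7695 / 616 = 12.49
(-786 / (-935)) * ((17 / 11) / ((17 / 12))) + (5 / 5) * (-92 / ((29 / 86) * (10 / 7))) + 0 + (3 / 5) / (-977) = -55385249891 / 291404905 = -190.06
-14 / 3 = -4.67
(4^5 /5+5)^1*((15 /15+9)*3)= 6294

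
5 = 5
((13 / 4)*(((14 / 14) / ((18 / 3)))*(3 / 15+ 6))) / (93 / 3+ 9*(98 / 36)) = 403 / 6660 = 0.06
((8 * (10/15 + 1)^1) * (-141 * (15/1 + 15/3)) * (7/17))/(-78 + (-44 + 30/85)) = 1400/11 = 127.27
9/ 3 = 3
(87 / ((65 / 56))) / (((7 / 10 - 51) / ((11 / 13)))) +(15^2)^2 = 4303372191 / 85007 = 50623.74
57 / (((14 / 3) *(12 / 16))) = 114 / 7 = 16.29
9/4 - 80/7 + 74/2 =779/28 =27.82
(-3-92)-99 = -194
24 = 24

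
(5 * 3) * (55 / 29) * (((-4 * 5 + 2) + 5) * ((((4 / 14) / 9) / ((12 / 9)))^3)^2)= -3575 / 53060640192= -0.00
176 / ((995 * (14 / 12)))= 1056 / 6965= 0.15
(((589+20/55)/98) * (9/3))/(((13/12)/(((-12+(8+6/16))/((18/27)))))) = -5076189/56056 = -90.56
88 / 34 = 2.59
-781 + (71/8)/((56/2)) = -174873/224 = -780.68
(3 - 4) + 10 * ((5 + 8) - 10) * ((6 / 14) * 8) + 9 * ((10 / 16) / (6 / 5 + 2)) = 92839 / 896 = 103.61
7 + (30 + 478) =515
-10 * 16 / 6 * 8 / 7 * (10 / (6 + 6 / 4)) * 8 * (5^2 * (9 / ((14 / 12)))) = -3072000 / 49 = -62693.88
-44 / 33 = -4 / 3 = -1.33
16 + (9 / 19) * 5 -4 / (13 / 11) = 3701 / 247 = 14.98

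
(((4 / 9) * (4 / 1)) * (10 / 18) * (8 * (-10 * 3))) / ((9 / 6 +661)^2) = -1024 / 1896075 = -0.00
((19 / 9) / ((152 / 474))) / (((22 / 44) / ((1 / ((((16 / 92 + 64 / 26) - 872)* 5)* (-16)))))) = 23621 / 124771200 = 0.00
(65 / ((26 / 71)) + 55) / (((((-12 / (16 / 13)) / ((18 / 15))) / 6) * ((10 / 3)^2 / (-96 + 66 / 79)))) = 1470.51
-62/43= -1.44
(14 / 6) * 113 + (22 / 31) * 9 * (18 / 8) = 51715 / 186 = 278.04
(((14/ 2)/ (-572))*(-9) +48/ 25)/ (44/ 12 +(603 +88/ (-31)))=2699883/ 803030800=0.00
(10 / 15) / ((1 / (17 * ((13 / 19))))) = 442 / 57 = 7.75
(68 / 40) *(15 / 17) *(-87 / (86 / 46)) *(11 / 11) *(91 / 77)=-78039 / 946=-82.49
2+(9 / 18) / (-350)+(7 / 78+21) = 630311 / 27300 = 23.09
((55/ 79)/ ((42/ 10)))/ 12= 275/ 19908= 0.01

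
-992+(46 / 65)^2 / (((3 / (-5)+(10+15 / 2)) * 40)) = -708312271 / 714025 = -992.00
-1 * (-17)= 17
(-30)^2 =900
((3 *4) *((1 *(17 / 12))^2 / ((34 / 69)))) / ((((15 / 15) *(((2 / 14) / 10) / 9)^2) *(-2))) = -38796975 / 4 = -9699243.75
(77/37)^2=5929/1369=4.33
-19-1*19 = -38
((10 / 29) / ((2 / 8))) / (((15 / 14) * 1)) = 112 / 87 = 1.29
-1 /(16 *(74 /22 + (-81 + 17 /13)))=143 /174640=0.00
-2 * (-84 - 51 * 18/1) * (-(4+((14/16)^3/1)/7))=-1050597/128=-8207.79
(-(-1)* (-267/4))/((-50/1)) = 267/200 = 1.34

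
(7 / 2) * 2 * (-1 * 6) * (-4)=168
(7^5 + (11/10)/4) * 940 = 31597677/2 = 15798838.50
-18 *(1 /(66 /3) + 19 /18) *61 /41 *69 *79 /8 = -36243699 /1804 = -20090.74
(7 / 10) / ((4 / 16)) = 14 / 5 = 2.80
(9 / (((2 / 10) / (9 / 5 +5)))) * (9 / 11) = 2754 / 11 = 250.36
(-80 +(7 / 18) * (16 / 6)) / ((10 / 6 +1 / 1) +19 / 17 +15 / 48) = -579904 / 30087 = -19.27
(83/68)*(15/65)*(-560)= -34860/221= -157.74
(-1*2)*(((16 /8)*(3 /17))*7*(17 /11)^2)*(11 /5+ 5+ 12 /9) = -60928 /605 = -100.71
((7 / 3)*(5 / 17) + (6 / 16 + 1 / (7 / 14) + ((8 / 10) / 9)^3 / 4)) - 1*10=-85989449 / 12393000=-6.94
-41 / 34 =-1.21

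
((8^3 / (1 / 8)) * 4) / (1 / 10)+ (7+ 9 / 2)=327703 / 2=163851.50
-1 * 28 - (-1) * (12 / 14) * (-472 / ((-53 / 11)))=55.97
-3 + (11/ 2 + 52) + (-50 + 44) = 97/ 2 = 48.50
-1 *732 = -732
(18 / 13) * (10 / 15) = 0.92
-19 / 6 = -3.17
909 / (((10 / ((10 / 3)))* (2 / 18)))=2727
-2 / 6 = -1 / 3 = -0.33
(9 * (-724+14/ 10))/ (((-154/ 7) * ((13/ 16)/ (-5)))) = -260136/ 143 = -1819.13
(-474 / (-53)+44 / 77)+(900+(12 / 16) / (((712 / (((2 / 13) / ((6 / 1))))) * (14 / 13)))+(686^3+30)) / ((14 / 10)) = 3411045486007305 / 14792512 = 230592713.80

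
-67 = -67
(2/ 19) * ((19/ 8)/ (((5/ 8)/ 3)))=6/ 5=1.20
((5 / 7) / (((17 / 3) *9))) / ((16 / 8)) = 5 / 714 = 0.01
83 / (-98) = -83 / 98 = -0.85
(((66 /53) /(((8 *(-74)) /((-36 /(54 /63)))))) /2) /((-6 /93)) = -21483 /31376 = -0.68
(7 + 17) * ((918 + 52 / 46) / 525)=4832 / 115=42.02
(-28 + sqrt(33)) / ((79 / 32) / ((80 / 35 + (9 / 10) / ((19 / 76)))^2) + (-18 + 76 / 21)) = 1.56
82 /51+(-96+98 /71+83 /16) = -5088193 /57936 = -87.82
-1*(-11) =11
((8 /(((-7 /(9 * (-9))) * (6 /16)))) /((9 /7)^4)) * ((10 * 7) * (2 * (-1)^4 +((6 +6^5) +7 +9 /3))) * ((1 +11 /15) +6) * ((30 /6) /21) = 22052101120 /243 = 90749387.33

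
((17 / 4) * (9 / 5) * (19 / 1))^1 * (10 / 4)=2907 / 8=363.38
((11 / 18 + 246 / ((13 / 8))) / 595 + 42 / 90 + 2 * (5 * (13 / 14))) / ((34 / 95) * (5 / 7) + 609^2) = 26474429 / 981118147230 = 0.00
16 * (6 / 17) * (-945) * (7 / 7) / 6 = -15120 / 17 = -889.41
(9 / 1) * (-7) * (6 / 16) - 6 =-237 / 8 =-29.62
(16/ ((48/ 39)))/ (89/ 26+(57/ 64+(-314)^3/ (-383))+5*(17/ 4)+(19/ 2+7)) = 4142528/ 25771411659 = 0.00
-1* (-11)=11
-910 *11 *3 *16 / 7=-68640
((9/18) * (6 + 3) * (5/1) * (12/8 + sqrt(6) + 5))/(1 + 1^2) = 100.68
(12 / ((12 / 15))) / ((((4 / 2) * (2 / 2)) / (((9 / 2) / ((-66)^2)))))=15 / 1936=0.01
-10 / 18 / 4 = -5 / 36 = -0.14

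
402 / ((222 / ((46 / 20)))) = 1541 / 370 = 4.16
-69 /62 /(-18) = 0.06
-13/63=-0.21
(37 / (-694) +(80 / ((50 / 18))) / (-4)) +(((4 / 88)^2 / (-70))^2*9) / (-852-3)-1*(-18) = 406644065088453 / 37839020296000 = 10.75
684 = 684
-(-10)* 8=80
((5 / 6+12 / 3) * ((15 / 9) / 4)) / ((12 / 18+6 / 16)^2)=232 / 125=1.86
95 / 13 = 7.31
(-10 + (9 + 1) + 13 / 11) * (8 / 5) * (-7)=-728 / 55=-13.24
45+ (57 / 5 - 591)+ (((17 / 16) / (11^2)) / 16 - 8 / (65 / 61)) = -1091500207 / 2013440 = -542.11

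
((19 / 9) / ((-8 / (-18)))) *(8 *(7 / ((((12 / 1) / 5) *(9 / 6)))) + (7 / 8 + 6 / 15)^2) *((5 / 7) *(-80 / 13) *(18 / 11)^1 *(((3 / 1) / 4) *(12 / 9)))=-4700771 / 8008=-587.01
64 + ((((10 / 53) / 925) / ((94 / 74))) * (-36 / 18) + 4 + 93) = 2005251 / 12455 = 161.00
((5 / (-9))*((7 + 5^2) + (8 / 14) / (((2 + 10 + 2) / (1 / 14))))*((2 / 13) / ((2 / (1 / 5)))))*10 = -36590 / 13377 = -2.74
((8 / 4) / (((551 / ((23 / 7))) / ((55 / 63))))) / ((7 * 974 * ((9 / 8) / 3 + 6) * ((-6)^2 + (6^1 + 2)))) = 230 / 42246172269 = 0.00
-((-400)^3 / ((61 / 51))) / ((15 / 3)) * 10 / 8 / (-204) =-4000000 / 61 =-65573.77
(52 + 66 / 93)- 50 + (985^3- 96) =29625817483 / 31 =955671531.71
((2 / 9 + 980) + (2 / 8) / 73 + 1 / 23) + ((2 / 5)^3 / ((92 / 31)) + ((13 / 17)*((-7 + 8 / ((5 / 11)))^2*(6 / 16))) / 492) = 41301884312071 / 42129468000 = 980.36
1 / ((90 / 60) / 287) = 574 / 3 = 191.33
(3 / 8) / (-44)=-3 / 352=-0.01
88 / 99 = 8 / 9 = 0.89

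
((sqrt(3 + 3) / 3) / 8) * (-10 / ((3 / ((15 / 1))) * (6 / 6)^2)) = -25 * sqrt(6) / 12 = -5.10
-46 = -46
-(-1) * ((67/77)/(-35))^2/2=4489/14526050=0.00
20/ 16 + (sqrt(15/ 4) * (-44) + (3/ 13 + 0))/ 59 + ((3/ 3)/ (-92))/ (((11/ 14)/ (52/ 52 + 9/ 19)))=18191865/ 14747876 - 22 * sqrt(15)/ 59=-0.21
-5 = -5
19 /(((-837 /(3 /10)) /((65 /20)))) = -247 /11160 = -0.02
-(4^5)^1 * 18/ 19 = -970.11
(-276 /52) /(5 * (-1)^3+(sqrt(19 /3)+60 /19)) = -24909 * sqrt(57) /41392-137655 /41392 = -7.87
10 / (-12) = -5 / 6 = -0.83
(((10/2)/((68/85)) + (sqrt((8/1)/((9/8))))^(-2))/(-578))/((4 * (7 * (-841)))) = 409/871087616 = 0.00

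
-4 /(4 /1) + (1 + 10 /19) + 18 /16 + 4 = 859 /152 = 5.65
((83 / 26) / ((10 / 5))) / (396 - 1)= 83 / 20540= 0.00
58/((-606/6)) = -0.57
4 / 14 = 2 / 7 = 0.29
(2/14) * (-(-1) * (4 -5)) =-1/7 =-0.14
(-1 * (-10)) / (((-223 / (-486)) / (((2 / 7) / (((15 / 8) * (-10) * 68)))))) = -648 / 132685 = -0.00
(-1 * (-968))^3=907039232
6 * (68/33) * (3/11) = 408/121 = 3.37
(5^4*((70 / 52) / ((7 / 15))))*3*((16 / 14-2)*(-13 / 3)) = 140625 / 7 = 20089.29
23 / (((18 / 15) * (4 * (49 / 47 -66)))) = -5405 / 73272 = -0.07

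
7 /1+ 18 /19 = 151 /19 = 7.95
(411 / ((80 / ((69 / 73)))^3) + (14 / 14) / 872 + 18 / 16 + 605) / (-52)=-13159171402570691 / 1128933558272000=-11.66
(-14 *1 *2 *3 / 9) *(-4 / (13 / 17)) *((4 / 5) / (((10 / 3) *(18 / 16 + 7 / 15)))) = 91392 / 12415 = 7.36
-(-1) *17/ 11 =17/ 11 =1.55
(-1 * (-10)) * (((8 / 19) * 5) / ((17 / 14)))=5600 / 323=17.34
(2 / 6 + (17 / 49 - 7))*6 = -1858 / 49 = -37.92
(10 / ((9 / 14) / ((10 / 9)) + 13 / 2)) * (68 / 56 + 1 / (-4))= 1350 / 991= 1.36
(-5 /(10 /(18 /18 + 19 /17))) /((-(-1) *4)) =-9 /34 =-0.26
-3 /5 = -0.60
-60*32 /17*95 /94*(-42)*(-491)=-1880726400 /799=-2353850.31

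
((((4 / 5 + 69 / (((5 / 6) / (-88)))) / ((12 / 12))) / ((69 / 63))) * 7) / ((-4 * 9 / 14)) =6247402 / 345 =18108.41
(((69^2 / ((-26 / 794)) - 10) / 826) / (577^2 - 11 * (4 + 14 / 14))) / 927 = -1890247 / 3313469738124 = -0.00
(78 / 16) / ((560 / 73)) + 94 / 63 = 2.13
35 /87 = 0.40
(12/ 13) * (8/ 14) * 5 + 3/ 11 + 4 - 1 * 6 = 911/ 1001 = 0.91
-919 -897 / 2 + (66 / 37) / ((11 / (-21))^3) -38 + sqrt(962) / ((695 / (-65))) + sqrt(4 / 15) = -12695979 / 8954 -13* sqrt(962) / 139 + 2* sqrt(15) / 15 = -1420.30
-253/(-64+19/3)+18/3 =1797/173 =10.39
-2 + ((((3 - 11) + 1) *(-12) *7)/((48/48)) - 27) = 559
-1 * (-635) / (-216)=-635 / 216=-2.94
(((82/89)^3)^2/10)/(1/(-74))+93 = 219848053454177/2484906454805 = 88.47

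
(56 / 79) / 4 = 14 / 79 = 0.18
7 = 7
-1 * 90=-90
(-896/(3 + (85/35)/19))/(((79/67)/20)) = -4858.97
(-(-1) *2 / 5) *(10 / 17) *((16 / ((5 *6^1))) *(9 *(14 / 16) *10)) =168 / 17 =9.88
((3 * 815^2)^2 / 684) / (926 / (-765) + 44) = 135668555.12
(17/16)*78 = 663/8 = 82.88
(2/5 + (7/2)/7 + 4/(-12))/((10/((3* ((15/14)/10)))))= 51/2800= 0.02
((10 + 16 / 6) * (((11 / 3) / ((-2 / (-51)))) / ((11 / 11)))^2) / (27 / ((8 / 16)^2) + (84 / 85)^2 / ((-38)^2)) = 1732933380475 / 1690140384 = 1025.32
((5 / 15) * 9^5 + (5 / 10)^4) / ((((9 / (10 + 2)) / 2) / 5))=1574645 / 6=262440.83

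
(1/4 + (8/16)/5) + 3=67/20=3.35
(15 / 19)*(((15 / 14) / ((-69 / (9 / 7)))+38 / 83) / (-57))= -409585 / 67536602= -0.01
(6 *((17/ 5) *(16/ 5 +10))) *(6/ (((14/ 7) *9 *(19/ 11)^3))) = 2986764/ 171475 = 17.42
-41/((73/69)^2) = -195201/5329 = -36.63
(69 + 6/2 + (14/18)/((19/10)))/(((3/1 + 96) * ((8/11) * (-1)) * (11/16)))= -24764/16929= -1.46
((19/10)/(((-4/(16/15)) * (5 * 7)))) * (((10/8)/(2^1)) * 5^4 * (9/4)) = -1425/112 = -12.72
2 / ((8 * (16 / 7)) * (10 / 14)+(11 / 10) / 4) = 3920 / 26139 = 0.15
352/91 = 3.87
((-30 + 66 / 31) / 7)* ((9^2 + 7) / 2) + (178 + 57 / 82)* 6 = 7980447 / 8897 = 896.98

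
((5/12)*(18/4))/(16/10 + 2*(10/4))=25/88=0.28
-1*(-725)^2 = -525625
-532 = -532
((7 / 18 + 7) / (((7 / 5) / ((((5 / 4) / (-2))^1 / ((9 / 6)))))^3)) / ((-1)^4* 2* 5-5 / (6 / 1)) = -59375 / 2794176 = -0.02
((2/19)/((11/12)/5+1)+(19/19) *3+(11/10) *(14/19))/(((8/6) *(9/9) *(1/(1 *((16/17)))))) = 315624/114665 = 2.75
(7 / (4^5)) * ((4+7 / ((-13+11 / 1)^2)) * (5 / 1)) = 805 / 4096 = 0.20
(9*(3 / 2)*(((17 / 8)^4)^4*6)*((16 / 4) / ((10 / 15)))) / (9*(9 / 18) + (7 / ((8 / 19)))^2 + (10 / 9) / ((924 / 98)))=3511926878858753565142251 / 11745882608414752768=298992.17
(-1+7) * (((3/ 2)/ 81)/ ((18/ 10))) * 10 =50/ 81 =0.62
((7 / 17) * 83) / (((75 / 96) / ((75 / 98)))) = 3984 / 119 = 33.48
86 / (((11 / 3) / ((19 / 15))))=1634 / 55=29.71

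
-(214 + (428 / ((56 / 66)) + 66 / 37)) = -186535 / 259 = -720.21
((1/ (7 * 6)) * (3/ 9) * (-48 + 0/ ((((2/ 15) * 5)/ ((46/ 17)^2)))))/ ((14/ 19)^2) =-722/ 1029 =-0.70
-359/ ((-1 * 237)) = 1.51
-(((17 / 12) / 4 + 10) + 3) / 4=-641 / 192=-3.34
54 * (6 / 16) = 20.25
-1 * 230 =-230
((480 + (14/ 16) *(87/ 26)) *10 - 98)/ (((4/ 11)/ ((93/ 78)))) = 167790073/ 10816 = 15513.14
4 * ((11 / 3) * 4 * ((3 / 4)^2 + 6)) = 385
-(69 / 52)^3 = -2.34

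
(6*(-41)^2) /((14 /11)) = 55473 /7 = 7924.71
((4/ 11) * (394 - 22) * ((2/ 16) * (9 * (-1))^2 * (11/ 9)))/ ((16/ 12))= 2511/ 2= 1255.50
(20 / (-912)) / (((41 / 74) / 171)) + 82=6169 / 82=75.23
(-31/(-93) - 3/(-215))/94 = 0.00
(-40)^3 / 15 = -12800 / 3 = -4266.67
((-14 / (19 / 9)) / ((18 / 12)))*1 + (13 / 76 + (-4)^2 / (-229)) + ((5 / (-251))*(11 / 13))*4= -13113211 / 2988908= -4.39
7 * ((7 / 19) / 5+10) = 6699 / 95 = 70.52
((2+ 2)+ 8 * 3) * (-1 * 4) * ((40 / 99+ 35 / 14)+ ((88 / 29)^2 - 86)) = 689005016 / 83259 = 8275.44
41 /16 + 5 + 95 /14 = 1607 /112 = 14.35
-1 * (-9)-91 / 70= 77 / 10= 7.70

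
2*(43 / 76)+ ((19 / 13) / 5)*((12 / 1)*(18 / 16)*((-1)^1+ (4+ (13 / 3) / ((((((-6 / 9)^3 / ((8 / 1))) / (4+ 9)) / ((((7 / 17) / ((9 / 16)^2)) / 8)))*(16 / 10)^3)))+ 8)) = -130225361 / 671840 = -193.83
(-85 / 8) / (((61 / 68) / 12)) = -8670 / 61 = -142.13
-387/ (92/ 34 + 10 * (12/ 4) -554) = 2193/ 2954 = 0.74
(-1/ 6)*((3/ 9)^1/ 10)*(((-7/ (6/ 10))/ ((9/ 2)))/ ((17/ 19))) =133/ 8262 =0.02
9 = 9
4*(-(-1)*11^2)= 484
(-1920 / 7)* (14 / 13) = -295.38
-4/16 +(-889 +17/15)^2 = 709476271/900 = 788306.97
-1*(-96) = 96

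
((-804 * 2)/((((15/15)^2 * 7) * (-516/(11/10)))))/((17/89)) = 65593/25585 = 2.56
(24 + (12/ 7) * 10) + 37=547/ 7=78.14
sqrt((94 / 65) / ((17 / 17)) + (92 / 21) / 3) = 1.70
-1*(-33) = 33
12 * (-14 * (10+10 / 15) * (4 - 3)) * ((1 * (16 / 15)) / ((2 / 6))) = -5734.40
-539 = -539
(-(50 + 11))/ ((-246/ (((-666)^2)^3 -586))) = 2661614871041502415/ 123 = 21639145293020344.84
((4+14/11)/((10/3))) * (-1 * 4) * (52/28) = -4524/385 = -11.75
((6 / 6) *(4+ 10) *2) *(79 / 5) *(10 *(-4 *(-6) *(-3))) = -318528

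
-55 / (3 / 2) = -110 / 3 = -36.67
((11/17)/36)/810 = 11/495720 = 0.00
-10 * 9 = -90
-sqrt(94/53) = -sqrt(4982)/53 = -1.33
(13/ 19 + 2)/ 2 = 51/ 38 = 1.34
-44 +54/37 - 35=-2869/37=-77.54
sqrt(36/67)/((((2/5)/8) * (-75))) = -8 * sqrt(67)/335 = -0.20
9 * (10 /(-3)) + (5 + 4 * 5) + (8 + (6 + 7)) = 16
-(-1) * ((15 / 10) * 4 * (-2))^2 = 144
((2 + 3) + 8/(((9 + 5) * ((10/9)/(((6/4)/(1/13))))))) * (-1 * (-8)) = 4208/35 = 120.23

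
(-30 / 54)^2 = 25 / 81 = 0.31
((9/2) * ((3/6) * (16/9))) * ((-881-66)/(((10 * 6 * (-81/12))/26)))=98488/405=243.18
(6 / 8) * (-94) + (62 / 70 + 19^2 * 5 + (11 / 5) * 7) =24511 / 14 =1750.79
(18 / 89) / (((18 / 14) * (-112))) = -1 / 712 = -0.00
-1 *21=-21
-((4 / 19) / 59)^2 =-16 / 1256641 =-0.00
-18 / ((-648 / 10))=0.28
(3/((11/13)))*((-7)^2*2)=3822/11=347.45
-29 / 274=-0.11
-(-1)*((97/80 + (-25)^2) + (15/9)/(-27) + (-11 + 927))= 9993137/6480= 1542.15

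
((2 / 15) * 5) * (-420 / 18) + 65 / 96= -4285 / 288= -14.88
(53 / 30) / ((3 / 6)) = 53 / 15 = 3.53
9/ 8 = 1.12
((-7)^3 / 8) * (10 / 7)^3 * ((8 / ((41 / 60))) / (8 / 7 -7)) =420000 / 1681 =249.85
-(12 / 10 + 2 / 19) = -124 / 95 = -1.31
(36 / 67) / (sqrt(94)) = 18 * sqrt(94) / 3149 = 0.06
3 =3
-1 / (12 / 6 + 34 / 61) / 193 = -61 / 30108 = -0.00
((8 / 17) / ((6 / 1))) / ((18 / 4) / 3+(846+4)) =8 / 86853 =0.00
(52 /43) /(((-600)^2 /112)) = 0.00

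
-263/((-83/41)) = 129.92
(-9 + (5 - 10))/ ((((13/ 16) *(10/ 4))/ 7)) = -3136/ 65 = -48.25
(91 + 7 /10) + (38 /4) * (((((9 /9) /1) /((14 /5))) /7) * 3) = 91291 /980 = 93.15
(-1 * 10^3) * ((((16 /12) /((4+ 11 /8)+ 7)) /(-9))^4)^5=-1267650600228229401496703205376000 /346720224460815964038544293957653380657321828258086338843343869931201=-0.00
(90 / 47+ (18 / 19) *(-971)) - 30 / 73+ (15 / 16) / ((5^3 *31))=-742375131633 / 808343600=-918.39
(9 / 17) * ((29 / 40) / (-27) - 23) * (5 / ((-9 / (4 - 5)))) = -24869 / 3672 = -6.77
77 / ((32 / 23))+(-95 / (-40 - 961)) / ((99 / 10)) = 175534729 / 3171168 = 55.35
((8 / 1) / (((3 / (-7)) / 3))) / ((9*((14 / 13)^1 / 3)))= -52 / 3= -17.33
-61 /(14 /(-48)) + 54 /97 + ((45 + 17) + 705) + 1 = 663858 /679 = 977.70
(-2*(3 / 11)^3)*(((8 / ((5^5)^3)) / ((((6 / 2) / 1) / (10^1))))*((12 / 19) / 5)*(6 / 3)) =-6912 / 771759033203125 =-0.00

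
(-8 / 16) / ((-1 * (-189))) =-1 / 378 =-0.00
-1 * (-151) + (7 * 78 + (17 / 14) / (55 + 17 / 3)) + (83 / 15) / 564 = 939076919 / 1347255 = 697.03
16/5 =3.20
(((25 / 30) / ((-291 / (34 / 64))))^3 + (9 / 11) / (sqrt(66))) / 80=-122825 / 2790632422637568 + 3 * sqrt(66) / 19360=0.00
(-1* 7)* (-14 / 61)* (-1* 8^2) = -6272 / 61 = -102.82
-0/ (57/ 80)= 0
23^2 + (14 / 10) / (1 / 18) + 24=2891 / 5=578.20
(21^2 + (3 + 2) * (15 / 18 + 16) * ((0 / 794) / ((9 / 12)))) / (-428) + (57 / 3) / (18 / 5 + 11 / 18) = 564741 / 162212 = 3.48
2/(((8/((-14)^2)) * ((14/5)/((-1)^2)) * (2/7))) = 245/4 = 61.25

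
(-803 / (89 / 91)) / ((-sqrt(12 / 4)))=474.03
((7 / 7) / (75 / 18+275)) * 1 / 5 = 6 / 8375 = 0.00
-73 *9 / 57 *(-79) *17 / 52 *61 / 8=17941137 / 7904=2269.88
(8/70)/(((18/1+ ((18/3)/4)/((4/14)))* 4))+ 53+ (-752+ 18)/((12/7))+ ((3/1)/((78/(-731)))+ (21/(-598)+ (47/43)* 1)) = -11221894673/27899690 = -402.22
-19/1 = -19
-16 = -16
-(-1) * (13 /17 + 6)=115 /17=6.76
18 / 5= 3.60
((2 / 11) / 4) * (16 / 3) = 8 / 33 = 0.24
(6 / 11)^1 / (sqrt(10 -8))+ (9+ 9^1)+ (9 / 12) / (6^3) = 3 * sqrt(2) / 11+ 5185 / 288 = 18.39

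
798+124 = 922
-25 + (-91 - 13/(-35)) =-115.63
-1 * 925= -925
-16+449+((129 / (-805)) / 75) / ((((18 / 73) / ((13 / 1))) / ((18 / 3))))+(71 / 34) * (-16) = 409433656 / 1026375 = 398.91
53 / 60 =0.88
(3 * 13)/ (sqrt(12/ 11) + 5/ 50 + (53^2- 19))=119695290/ 8563122611- 7800 * sqrt(33)/ 8563122611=0.01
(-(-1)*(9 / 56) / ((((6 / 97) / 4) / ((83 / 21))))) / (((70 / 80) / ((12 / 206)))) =2.73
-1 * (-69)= 69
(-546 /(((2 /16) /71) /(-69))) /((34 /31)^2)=5141069388 /289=17789167.43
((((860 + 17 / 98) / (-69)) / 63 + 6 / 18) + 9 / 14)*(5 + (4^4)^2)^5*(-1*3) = -64948433668390979558727309 / 23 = -2823844942103955632988144.00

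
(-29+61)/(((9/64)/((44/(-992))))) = -2816/279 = -10.09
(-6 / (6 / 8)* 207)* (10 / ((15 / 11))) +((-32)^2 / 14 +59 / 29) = -2449971 / 203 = -12068.82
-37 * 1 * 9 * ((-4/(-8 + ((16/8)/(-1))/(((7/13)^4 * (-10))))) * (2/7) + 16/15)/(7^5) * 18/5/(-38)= 22529448/9450996275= 0.00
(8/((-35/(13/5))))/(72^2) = -0.00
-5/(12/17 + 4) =-17/16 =-1.06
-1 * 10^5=-100000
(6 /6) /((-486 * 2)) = -1 /972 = -0.00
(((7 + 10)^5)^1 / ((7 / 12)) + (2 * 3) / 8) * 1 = 68153157 / 28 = 2434041.32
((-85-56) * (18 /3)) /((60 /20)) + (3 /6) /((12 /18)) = -1125 /4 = -281.25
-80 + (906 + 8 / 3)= 2486 / 3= 828.67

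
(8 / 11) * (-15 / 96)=-5 / 44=-0.11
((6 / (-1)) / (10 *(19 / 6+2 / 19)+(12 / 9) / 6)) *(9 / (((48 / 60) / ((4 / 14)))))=-23085 / 39431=-0.59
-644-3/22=-14171/22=-644.14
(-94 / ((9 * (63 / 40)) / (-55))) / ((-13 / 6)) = -413600 / 2457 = -168.34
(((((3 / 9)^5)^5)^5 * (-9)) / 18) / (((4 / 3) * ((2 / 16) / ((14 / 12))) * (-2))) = 7 / 1746694011516827136521610794283336098618994309966791275421772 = 0.00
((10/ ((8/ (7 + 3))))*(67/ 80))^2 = 112225/ 1024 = 109.59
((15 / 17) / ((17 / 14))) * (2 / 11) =0.13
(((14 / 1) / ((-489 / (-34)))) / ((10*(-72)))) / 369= -119 / 32479380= -0.00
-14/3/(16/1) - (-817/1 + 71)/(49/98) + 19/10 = 179233/120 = 1493.61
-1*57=-57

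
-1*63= -63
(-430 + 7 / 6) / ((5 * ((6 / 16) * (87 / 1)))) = -10292 / 3915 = -2.63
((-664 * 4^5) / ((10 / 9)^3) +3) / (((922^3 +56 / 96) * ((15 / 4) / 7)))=-6939384816 / 5878330864375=-0.00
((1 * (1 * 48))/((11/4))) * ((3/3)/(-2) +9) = 1632/11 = 148.36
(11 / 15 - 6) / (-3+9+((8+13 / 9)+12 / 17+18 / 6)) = -4029 / 14650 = -0.28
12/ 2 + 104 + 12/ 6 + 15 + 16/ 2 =135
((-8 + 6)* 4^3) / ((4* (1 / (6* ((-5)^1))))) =960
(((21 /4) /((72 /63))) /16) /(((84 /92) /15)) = 2415 /512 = 4.72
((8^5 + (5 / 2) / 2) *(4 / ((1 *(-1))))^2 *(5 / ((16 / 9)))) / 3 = 1966155 / 4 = 491538.75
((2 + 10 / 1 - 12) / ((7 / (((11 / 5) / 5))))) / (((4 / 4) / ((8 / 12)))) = 0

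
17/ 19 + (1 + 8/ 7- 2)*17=442/ 133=3.32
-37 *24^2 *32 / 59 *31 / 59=-21141504 / 3481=-6073.40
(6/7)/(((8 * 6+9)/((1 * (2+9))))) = 22/133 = 0.17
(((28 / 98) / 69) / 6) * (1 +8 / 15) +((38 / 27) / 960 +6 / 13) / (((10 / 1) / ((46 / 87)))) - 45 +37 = -4091070793 / 513021600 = -7.97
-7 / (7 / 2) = -2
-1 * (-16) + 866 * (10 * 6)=51976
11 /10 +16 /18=179 /90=1.99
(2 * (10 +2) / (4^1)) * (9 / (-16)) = -27 / 8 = -3.38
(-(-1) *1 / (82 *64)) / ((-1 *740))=-1 / 3883520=-0.00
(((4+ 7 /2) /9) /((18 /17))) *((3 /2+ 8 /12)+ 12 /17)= 1465 /648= 2.26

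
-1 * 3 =-3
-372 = -372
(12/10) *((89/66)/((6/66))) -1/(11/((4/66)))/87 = 2810699/157905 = 17.80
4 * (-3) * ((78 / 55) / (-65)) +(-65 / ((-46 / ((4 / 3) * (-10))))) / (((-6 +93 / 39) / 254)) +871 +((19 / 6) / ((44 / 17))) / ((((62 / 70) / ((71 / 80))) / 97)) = 2729364320801 / 1179587200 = 2313.83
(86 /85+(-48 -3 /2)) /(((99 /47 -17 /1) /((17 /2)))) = 27.67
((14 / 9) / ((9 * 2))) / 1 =7 / 81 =0.09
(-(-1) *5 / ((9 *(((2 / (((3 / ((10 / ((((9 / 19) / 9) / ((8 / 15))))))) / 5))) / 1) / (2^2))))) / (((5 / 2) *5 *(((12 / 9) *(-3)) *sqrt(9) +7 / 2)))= -1 / 16150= -0.00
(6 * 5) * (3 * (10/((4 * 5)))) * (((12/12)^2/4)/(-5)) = -2.25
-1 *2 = -2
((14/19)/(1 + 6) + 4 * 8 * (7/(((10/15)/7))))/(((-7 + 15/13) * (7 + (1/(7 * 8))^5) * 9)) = -79989659975680/12525292784817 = -6.39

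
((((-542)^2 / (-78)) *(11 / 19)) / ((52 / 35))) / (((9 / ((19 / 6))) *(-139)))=28274785 / 7611084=3.71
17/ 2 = 8.50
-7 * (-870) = 6090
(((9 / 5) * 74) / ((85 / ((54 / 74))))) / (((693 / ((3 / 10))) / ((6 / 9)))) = 54 / 163625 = 0.00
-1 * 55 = -55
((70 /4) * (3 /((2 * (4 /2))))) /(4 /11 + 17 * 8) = 77 /800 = 0.10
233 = 233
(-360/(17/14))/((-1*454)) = 2520/3859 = 0.65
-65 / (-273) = 5 / 21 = 0.24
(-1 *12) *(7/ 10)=-42/ 5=-8.40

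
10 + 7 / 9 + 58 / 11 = 1589 / 99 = 16.05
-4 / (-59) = 4 / 59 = 0.07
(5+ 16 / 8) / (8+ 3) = 7 / 11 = 0.64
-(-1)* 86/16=43/8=5.38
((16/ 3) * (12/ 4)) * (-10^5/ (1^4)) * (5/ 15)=-1600000/ 3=-533333.33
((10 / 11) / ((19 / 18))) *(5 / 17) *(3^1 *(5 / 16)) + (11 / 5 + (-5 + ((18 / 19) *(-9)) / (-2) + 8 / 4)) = 262967 / 71060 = 3.70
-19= -19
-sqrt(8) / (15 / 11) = -22 * sqrt(2) / 15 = -2.07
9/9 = 1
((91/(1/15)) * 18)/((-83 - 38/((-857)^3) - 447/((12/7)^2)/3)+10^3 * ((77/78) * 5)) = 28950326540946720/5658329005953959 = 5.12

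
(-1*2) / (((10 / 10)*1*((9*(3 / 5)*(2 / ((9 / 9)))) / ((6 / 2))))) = -5 / 9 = -0.56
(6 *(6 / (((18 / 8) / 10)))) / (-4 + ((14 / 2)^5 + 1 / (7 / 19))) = 28 / 2941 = 0.01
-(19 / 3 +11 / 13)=-280 / 39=-7.18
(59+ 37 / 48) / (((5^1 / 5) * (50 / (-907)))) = -2602183 / 2400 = -1084.24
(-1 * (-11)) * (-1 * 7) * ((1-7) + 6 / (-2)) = 693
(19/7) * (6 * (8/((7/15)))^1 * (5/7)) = 199.42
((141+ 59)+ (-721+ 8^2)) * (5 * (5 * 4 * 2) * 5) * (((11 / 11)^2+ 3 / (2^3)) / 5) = -125675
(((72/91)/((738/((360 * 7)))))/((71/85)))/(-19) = -122400/719017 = -0.17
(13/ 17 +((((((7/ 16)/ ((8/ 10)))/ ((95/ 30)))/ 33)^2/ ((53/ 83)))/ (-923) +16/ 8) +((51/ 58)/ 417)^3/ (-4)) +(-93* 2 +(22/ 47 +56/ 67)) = -1395846651992436442032009340225/ 7672379494680303121939371008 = -181.93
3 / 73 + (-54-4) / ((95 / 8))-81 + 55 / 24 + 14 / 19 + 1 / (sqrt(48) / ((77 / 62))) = -13783663 / 166440 + 77 *sqrt(3) / 744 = -82.64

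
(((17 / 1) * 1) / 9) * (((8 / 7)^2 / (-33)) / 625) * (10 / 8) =-272 / 1819125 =-0.00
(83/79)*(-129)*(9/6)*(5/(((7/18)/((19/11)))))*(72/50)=-197736876/30415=-6501.29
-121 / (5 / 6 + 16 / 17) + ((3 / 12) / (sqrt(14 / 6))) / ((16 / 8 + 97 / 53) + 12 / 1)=-12342 / 181 + 53 * sqrt(21) / 23492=-68.18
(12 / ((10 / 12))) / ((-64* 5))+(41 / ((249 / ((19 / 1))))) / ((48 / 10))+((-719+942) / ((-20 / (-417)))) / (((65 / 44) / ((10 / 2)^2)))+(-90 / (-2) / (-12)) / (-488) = 37288715083369 / 473896800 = 78685.31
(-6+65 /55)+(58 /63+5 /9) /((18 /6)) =-4.33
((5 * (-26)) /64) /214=-65 /6848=-0.01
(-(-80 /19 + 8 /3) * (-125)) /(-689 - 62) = 11000 /42807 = 0.26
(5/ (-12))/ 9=-5/ 108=-0.05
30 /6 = 5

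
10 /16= 5 /8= 0.62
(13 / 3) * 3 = 13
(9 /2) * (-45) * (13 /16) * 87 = -458055 /32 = -14314.22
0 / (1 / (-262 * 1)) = 0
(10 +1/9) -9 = 10/9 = 1.11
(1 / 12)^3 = 1 / 1728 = 0.00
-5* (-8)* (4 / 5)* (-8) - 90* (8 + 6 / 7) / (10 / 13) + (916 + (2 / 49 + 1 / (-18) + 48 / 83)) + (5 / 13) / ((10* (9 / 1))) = -59593738 / 158613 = -375.72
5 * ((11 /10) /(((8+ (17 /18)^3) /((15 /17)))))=481140 /876673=0.55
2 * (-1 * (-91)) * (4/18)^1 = 364/9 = 40.44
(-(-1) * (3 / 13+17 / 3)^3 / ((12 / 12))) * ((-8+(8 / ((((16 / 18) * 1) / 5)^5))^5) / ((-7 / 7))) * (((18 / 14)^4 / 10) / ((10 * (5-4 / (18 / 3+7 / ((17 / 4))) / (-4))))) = -687566642640714159076252727702589702274986084975 / 3391693593520413756882944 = -202720742213937217536442.40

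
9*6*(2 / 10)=54 / 5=10.80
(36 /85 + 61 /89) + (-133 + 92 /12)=-2819273 /22695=-124.22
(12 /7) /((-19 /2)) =-24 /133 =-0.18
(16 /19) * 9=144 /19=7.58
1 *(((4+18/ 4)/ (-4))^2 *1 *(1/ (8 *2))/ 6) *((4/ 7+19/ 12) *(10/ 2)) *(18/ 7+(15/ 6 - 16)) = -4446265/ 802816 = -5.54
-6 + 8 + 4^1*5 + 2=24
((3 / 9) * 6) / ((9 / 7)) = 14 / 9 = 1.56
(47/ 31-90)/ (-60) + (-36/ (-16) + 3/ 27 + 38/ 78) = 78398/ 18135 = 4.32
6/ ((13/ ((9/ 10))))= 27/ 65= 0.42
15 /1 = 15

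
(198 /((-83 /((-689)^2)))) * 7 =-657963306 /83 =-7927268.75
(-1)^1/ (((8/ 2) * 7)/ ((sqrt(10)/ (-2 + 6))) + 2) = 5/ 3126 - 14 * sqrt(10)/ 1563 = -0.03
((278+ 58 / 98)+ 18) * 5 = 1482.96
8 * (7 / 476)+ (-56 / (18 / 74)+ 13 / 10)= -350071 / 1530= -228.80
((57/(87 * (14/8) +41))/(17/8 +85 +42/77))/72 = 836/17891085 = 0.00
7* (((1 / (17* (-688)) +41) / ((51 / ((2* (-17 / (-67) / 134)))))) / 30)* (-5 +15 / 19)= -1118915 / 374086326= -0.00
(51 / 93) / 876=17 / 27156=0.00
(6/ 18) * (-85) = -85/ 3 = -28.33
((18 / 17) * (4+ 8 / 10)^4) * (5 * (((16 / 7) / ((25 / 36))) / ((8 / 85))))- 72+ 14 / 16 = 3437364193 / 35000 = 98210.41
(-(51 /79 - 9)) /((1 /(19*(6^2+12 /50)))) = 2272248 /395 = 5752.53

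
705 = 705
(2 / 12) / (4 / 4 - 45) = -1 / 264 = -0.00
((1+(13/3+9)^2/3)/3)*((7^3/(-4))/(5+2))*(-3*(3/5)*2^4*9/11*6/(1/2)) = 3826704/55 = 69576.44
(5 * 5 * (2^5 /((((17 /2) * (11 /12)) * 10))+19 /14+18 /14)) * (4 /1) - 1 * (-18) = 423272 /1309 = 323.36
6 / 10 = 3 / 5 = 0.60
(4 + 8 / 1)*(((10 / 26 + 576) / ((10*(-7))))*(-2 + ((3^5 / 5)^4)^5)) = -23170342577069765420737219472002792603083366575683458 / 43392181396484375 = -533975057980077062545383500000000000.00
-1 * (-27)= 27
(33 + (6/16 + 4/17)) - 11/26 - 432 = -705101/1768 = -398.81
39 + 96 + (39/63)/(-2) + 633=32243/42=767.69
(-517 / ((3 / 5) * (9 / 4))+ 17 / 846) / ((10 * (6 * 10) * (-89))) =971909 / 135529200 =0.01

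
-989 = -989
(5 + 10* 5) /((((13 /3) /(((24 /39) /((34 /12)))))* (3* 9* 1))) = 880 /8619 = 0.10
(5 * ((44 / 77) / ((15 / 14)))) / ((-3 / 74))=-592 / 9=-65.78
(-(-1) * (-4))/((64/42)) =-21/8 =-2.62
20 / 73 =0.27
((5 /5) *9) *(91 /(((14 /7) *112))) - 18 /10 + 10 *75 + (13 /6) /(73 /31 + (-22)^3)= 4763976445 /6336288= 751.86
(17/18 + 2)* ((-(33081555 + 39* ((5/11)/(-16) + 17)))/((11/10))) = -88553408.85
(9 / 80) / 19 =9 / 1520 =0.01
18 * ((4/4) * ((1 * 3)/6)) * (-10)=-90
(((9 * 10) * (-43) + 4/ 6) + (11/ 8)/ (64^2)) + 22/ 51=-3868.90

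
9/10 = 0.90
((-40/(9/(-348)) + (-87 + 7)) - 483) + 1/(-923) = 2723770/2769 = 983.67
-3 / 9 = -1 / 3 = -0.33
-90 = -90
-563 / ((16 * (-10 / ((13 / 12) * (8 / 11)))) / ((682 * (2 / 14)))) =226889 / 840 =270.11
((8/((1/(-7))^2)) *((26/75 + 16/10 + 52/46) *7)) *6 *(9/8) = 56994.07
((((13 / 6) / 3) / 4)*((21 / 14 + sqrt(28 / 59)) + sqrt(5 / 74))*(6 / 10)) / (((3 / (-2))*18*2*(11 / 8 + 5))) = -13 / 27540 -13*sqrt(413) / 1218645 -13*sqrt(370) / 3056940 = -0.00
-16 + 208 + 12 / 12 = 193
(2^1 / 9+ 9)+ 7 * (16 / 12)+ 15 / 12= 713 / 36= 19.81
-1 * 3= -3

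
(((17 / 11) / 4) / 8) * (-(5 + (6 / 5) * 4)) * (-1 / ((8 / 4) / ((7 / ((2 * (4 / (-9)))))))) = -52479 / 28160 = -1.86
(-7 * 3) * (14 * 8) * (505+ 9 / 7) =-1190784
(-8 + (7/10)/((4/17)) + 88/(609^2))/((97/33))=-819979171/479672760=-1.71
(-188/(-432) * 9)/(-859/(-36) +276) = 141/10795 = 0.01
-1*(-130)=130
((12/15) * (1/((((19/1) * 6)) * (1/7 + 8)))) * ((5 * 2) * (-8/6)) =-112/9747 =-0.01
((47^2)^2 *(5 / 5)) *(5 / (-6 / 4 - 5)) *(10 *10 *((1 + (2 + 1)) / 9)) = -19518724000 / 117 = -166826700.85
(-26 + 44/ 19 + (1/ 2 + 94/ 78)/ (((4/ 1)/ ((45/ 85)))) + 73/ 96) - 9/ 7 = -67675843/ 2821728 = -23.98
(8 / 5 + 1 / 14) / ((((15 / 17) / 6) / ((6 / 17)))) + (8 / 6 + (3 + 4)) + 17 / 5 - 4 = 11.74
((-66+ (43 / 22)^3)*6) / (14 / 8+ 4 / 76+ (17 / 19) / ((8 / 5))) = -71051754 / 477829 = -148.70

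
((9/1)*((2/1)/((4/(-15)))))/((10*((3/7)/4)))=-63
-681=-681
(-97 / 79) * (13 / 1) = -1261 / 79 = -15.96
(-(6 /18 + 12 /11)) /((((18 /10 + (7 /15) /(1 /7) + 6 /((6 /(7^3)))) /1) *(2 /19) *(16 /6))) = -13395 /918896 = -0.01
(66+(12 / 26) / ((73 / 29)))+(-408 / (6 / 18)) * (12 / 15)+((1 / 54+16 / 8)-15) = -237268501 / 256230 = -926.00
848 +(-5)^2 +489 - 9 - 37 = 1316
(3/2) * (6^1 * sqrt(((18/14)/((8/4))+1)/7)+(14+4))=9 * sqrt(46)/14+27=31.36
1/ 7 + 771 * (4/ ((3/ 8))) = 57569/ 7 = 8224.14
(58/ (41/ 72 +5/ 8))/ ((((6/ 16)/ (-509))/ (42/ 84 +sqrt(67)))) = -2834112* sqrt(67)/ 43 - 1417056/ 43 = -572447.97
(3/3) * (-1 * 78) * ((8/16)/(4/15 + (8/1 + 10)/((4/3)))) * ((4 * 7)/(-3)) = 1560/59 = 26.44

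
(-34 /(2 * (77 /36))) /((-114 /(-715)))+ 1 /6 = -39647 /798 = -49.68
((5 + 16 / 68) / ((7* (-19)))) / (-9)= 89 / 20349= 0.00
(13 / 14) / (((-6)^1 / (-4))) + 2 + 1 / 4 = 241 / 84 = 2.87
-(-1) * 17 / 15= 17 / 15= 1.13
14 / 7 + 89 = 91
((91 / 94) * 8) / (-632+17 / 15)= -5460 / 444761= -0.01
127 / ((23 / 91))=11557 / 23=502.48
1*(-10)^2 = 100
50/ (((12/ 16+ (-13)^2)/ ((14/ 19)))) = 400/ 1843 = 0.22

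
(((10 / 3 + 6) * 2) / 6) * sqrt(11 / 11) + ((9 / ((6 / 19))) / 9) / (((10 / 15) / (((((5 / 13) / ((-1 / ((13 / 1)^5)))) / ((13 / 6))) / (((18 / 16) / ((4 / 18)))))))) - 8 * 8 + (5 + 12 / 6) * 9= -1669663 / 27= -61839.37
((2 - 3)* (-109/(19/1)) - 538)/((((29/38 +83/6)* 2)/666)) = -12142.89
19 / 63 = 0.30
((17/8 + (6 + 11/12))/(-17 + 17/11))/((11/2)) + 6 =12023/2040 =5.89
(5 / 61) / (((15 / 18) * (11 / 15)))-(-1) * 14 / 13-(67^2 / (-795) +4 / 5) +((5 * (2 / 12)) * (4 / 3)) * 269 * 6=12478389199 / 6934785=1799.39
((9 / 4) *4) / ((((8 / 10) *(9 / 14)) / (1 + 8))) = 315 / 2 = 157.50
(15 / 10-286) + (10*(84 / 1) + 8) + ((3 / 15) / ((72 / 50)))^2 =563.52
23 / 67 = 0.34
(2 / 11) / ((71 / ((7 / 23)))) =14 / 17963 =0.00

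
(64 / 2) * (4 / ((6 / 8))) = 170.67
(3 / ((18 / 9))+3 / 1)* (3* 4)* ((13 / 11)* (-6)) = -4212 / 11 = -382.91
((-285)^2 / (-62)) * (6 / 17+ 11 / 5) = -113715 / 34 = -3344.56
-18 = -18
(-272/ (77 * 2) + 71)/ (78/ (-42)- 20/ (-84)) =-15993/ 374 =-42.76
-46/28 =-23/14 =-1.64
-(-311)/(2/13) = 4043/2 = 2021.50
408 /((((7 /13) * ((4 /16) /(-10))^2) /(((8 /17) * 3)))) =11980800 /7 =1711542.86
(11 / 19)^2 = 121 / 361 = 0.34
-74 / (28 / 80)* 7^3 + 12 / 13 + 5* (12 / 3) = -72499.08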